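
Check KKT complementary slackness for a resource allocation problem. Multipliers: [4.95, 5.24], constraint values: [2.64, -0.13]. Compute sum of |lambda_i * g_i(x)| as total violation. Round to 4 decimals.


KKT complementary slackness check:
lambda_1 * g_1 = 4.95 * 2.64 = 13.068
lambda_2 * g_2 = 5.24 * -0.13 = -0.6812
Total violation = 13.068 + 0.6812 = 13.7492


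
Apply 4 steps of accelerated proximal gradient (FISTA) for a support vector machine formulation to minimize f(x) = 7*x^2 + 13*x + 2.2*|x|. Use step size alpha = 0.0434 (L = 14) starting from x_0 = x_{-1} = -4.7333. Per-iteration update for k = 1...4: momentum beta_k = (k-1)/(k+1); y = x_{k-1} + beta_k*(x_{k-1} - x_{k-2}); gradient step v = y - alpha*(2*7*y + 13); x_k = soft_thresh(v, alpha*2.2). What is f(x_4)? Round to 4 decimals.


FISTA on f(x) = 7*x^2 + 13*x + 2.2*|x|
L = 14, alpha = 0.0434
Iteration 1: beta = 0.0, y = -4.7333 + 0.0*(-4.7333 + 4.7333) = -4.7333
  grad(y) = -53.2662, v = y - alpha*grad = -2.4215
  prox(v) = soft_thresh(-2.4215, 0.0955) = -2.3261
Iteration 2: beta = 0.3333, y = -2.3261 + 0.3333*(-2.3261 + 4.7333) = -1.5237
  grad(y) = -8.3312, v = y - alpha*grad = -1.1621
  prox(v) = soft_thresh(-1.1621, 0.0955) = -1.0666
Iteration 3: beta = 0.5, y = -1.0666 + 0.5*(-1.0666 + 2.3261) = -0.4369
  grad(y) = 6.8838, v = y - alpha*grad = -0.7356
  prox(v) = soft_thresh(-0.7356, 0.0955) = -0.6401
Iteration 4: beta = 0.6, y = -0.6401 + 0.6*(-0.6401 + 1.0666) = -0.3843
  grad(y) = 7.6201, v = y - alpha*grad = -0.715
  prox(v) = soft_thresh(-0.715, 0.0955) = -0.6195
f(x_4) = 7*(-0.6195)^2 + 13*(-0.6195) + 2.2*|-0.6195| = -4.0042


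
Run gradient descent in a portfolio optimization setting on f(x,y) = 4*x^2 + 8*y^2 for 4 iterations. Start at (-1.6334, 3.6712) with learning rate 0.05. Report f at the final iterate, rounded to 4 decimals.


Gradient descent on f(x,y) = 4*x^2 + 8*y^2.
Starting point: (-1.6334, 3.6712), alpha = 0.05
Step 1: grad_x = 2*4*-1.6334 = -13.0672, grad_y = 2*8*3.6712 = 58.7392
  x_1 = -1.6334 - 0.05*-13.0672 = -0.98
  y_1 = 3.6712 - 0.05*58.7392 = 0.7342
Step 2: grad_x = 2*4*-0.98 = -7.8403, grad_y = 2*8*0.7342 = 11.7478
  x_2 = -0.98 - 0.05*-7.8403 = -0.588
  y_2 = 0.7342 - 0.05*11.7478 = 0.1468
Step 3: grad_x = 2*4*-0.588 = -4.7042, grad_y = 2*8*0.1468 = 2.3496
  x_3 = -0.588 - 0.05*-4.7042 = -0.3528
  y_3 = 0.1468 - 0.05*2.3496 = 0.0294
Step 4: grad_x = 2*4*-0.3528 = -2.8225, grad_y = 2*8*0.0294 = 0.4699
  x_4 = -0.3528 - 0.05*-2.8225 = -0.2117
  y_4 = 0.0294 - 0.05*0.4699 = 0.0059
f(-0.2117, 0.0059) = 4*(-0.2117)^2 + 8*0.0059^2 = 0.1795


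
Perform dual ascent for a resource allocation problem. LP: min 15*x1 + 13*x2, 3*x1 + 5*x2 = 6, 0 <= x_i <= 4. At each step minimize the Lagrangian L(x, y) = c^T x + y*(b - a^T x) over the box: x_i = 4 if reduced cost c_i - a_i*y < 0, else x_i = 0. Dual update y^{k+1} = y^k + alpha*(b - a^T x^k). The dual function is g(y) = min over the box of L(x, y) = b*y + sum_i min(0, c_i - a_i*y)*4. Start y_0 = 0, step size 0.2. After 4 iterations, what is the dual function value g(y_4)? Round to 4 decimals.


Dual ascent for LP: min 15*x1 + 13*x2, 3*x1 + 5*x2 = 6, 0 <= x_i <= 4
Step 1: y^k = 0.0, reduced costs: (15.0, 13.0)
  x^k = (0.0, 0.0), subgradient = b - a^T x = 6.0
  y^{k+1} = 0.0 + 0.2*6.0 = 1.2
Step 2: y^k = 1.2, reduced costs: (11.4, 7.0)
  x^k = (0.0, 0.0), subgradient = b - a^T x = 6.0
  y^{k+1} = 1.2 + 0.2*6.0 = 2.4
Step 3: y^k = 2.4, reduced costs: (7.8, 1.0)
  x^k = (0.0, 0.0), subgradient = b - a^T x = 6.0
  y^{k+1} = 2.4 + 0.2*6.0 = 3.6
Step 4: y^k = 3.6, reduced costs: (4.2, -5.0)
  x^k = (0.0, 4.0), subgradient = b - a^T x = -14.0
  y^{k+1} = 3.6 + 0.2*-14.0 = 0.8
Dual objective at y_4 = 0.8: reduced costs (12.6, 9.0), box minimizer x = (0.0, 0.0)
g(y_4) = b*y + (c1 - a1*y)*x1 + (c2 - a2*y)*x2 = 6*0.8 + 12.6*0.0 + 9.0*0.0 = 4.8 + 0.0 + 0.0 = 4.8


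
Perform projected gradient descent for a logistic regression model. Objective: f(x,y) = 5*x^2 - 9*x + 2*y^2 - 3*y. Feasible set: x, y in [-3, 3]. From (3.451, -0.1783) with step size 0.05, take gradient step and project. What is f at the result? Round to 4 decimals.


Step 1: Compute gradient at (3.451, -0.1783).
grad_x = 2*5*3.451 - 9 = 25.51
grad_y = 2*2*-0.1783 - 3 = -3.7132
Step 2: Gradient step.
x_raw = 3.451 - 0.05*25.51 = 2.1755
y_raw = -0.1783 - 0.05*-3.7132 = 0.0074
Step 3: Project onto [-3, 3].
x_proj = clip(2.1755) = 2.1755
y_proj = clip(0.0074) = 0.0074
Step 4: Evaluate f.
f(2.1755, 0.0074) = 4.0625


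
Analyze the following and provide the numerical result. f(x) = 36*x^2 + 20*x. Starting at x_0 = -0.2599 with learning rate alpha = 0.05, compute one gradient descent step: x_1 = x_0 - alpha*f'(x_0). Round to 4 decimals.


We compute the gradient at x_0 and apply the update.
f'(x) = 72*x + 20
f'(-0.2599) = 72*-0.2599 + 20 = 1.2872
x_1 = -0.2599 - 0.05*1.2872 = -0.3243


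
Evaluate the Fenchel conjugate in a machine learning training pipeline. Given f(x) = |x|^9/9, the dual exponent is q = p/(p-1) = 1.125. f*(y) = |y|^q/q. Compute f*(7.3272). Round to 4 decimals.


The conjugate exponent q satisfies 1/p + 1/q = 1.
p = 9, so q = 9/(9 - 1) = 1.125
|y|^q = 7.3272^1.125 = 9.3984
f*(7.3272) = 9.3984 / 1.125 = 8.3542


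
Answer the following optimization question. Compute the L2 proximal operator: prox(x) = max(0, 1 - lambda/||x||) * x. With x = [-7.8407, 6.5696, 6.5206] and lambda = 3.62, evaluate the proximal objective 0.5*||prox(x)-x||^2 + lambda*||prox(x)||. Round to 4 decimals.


Step 1: Compute ||x||.
||x|| = 12.1307
Step 2: Compute scaling factor.
scale = max(0, 1 - 3.62/12.1307) = 0.7016
Step 3: prox(x) = [-5.5009, 4.6091, 4.5747]
||prox(x)|| = 8.5107
Step 4: Proximal objective.
0.5*||prox-x||^2 = 6.5522
lambda*||prox|| = 30.8087
Total = 37.361


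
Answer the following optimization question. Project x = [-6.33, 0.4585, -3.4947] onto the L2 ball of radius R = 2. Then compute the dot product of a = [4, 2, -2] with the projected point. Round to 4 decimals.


Step 1: Compute ||x|| (intermediates to 6 decimals).
||x|| = sqrt((-6.33)^2 + 0.4585^2 + (-3.4947)^2) = 7.24514
Step 2: Project.
Since ||x|| > R, scale = R/||x|| = 2/7.24514 = 0.276047, proj(x) = scale * x
proj(x) = [-1.747378, 0.126568, -0.964701]
Step 3: Dot product.
a^T * proj(x) = 4*(-1.747378) + 2*0.126568 - 2*(-0.964701) = -4.807


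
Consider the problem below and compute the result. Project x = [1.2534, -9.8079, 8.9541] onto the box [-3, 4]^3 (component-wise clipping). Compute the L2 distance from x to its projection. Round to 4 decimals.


Project each component onto [-3, 4].
clip(1.2534) = 1.2534, clip(-9.8079) = -3.0, clip(8.9541) = 4.0
Projection = [1.2534, -3.0, 4.0]
Squared diffs: [0.0, 46.3475, 24.5431]
Distance = sqrt(70.8906) = 8.4197


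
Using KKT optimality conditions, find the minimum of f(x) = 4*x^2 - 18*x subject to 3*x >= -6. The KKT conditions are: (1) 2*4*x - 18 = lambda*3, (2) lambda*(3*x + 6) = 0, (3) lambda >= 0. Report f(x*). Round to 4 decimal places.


Step 1: Try lambda = 0 (constraint inactive).
Stationarity: 2*4*x - 18 = 0
x* = 18/(2*4) = 2.25
Check constraint: 3*2.25 = 6.75 >= -6 -- satisfied.
Step 2: Compute optimal value.
f(x*) = 4*2.25^2 - 18*2.25 = -20.25


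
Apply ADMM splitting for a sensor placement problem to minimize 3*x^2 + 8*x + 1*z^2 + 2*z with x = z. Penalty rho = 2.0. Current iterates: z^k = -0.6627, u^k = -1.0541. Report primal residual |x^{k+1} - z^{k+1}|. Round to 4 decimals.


ADMM iteration with rho = 2.0, z^k = -0.6627, u^k = -1.0541
Step 1: x-update.
Minimize 3*x^2 + 8*x + (2.0/2)*(x + 0.6627 - 1.0541)^2
FOC: (2*3 + 2.0)*x = -8 + 2.0*(-0.6627 + 1.0541)
x^{k+1} = -0.9022
Step 2: z-update.
Minimize 1*z^2 + 2*z + (2.0/2)*(-0.9022 - z - 1.0541)^2
FOC: (2*1 + 2.0)*z = -2 + 2.0*(-0.9022 - 1.0541)
z^{k+1} = -1.4781
Step 3: u-update.
u^{k+1} = -1.0541 - 0.9022 + 1.4781 = -0.4781
Step 4: Primal residual = |-0.9022 + 1.4781| = 0.576


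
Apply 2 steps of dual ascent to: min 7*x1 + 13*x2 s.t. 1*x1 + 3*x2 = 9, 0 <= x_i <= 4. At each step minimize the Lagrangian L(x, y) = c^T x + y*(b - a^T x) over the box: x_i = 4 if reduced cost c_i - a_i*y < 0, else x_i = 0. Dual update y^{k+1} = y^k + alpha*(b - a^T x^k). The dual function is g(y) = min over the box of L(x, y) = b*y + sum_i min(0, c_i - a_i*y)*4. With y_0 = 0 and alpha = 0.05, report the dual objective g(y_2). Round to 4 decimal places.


Dual ascent for LP: min 7*x1 + 13*x2, 1*x1 + 3*x2 = 9, 0 <= x_i <= 4
Step 1: y^k = 0.0, reduced costs: (7.0, 13.0)
  x^k = (0.0, 0.0), subgradient = b - a^T x = 9.0
  y^{k+1} = 0.0 + 0.05*9.0 = 0.45
Step 2: y^k = 0.45, reduced costs: (6.55, 11.65)
  x^k = (0.0, 0.0), subgradient = b - a^T x = 9.0
  y^{k+1} = 0.45 + 0.05*9.0 = 0.9
Dual objective at y_2 = 0.9: reduced costs (6.1, 10.3), box minimizer x = (0.0, 0.0)
g(y_2) = b*y + (c1 - a1*y)*x1 + (c2 - a2*y)*x2 = 9*0.9 + 6.1*0.0 + 10.3*0.0 = 8.1 + 0.0 + 0.0 = 8.1


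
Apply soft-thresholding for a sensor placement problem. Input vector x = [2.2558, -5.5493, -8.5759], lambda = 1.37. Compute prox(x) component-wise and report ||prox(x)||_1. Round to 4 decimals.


Soft-thresholding with lambda = 1.37:
prox(2.2558) = sign(2.2558)*max(|2.2558| - 1.37, 0) = 0.8858
prox(-5.5493) = sign(-5.5493)*max(|-5.5493| - 1.37, 0) = -4.1793
prox(-8.5759) = sign(-8.5759)*max(|-8.5759| - 1.37, 0) = -7.2059
prox(x) = [0.8858, -4.1793, -7.2059]
||prox(x)||_1 = 0.8858 + 4.1793 + 7.2059 = 12.271


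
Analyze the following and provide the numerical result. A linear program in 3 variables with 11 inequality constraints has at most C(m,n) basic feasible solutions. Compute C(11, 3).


Each vertex corresponds to some choice of n active constraints out of m, so the number of vertices is at most C(m, n) = m! / (n!(m-n)!).
m = 11, n = 3
Numerator: 11 * 10 * 9
Denominator: 3! = 6
C(11, 3) = 165


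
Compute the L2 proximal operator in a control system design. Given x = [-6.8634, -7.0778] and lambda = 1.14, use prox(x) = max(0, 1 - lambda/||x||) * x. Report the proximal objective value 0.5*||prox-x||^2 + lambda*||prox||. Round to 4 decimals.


Step 1: Compute ||x||.
||x|| = 9.8591
Step 2: Compute scaling factor.
scale = max(0, 1 - 1.14/9.8591) = 0.8844
Step 3: prox(x) = [-6.0698, -6.2594]
||prox(x)|| = 8.7191
Step 4: Proximal objective.
0.5*||prox-x||^2 = 0.6498
lambda*||prox|| = 9.9398
Total = 10.5896


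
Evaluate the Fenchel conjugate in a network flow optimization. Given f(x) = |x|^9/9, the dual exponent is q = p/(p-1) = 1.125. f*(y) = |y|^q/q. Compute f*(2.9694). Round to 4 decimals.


The conjugate exponent q satisfies 1/p + 1/q = 1.
p = 9, so q = 9/(9 - 1) = 1.125
|y|^q = 2.9694^1.125 = 3.4021
f*(2.9694) = 3.4021 / 1.125 = 3.0241


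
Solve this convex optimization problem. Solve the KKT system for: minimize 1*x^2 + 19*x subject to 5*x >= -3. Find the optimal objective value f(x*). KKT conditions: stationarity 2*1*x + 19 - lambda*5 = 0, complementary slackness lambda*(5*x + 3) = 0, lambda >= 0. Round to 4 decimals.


Step 1: Try lambda = 0 (constraint inactive).
x_unc = -19/(2*1) = -9.5
Check: 5*-9.5 = -47.5 < -3 -- violated!
Step 2: Constraint must be active: 5*x = -3
x* = -3/5 = -0.6
lambda = (2*1*(-0.6) + 19)/5 = 3.56
Step 3: Compute optimal value.
f(x*) = 1*(-0.6)^2 + 19*(-0.6) = -11.04


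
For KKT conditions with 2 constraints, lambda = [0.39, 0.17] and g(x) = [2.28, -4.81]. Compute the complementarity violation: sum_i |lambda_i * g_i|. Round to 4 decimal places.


KKT complementary slackness check:
lambda_1 * g_1 = 0.39 * 2.28 = 0.8892
lambda_2 * g_2 = 0.17 * -4.81 = -0.8177
Total violation = 0.8892 + 0.8177 = 1.7069


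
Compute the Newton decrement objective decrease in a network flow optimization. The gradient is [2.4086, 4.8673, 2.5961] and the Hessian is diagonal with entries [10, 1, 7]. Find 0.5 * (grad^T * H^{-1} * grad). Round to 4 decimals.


Step 1: H is diagonal, so H^(-1) * g = [0.2409, 4.8673, 0.3709].
Step 2: g^T H^(-1) g = sum_i g_i^2 / H_ii
  = (2.4086)^2/10 + (4.8673)^2/1 + (2.5961)^2/7
  = 0.5801 + 23.6906 + 0.9628 = 25.2336
Step 3: Objective decrease = 0.5 * g^T H^(-1) g = 12.6168


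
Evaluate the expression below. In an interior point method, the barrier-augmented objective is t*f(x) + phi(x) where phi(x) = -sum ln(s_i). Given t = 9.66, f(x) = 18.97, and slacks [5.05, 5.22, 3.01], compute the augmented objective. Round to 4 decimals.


Step 1: Compute log-barrier.
ln values: [1.6194, 1.6525, 1.1019]
phi = -(1.6194 + 1.6525 + 1.1019) = -4.3738
Step 2: Compute augmented objective.
t*f(x) = 9.66*18.97 = 183.2502
Total = 183.2502 - 4.3738 = 178.8764


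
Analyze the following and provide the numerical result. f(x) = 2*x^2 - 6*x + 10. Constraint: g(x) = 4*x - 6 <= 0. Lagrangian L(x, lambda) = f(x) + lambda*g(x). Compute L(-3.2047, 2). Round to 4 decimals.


Step 1: Evaluate f(x).
f(-3.2047) = 2*(-3.2047)^2 - 6*(-3.2047) + 10 = 49.7684
Step 2: Evaluate g(x).
g(-3.2047) = 4*-3.2047 - 6 = -18.8188
Step 3: Compute Lagrangian.
L = 49.7684 + 2*-18.8188 = 12.1308


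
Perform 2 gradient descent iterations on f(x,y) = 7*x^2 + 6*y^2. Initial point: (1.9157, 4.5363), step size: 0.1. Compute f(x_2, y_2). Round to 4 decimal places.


Gradient descent on f(x,y) = 7*x^2 + 6*y^2.
Starting point: (1.9157, 4.5363), alpha = 0.1
Step 1: grad_x = 2*7*1.9157 = 26.8198, grad_y = 2*6*4.5363 = 54.4356
  x_1 = 1.9157 - 0.1*26.8198 = -0.7663
  y_1 = 4.5363 - 0.1*54.4356 = -0.9073
Step 2: grad_x = 2*7*-0.7663 = -10.7279, grad_y = 2*6*-0.9073 = -10.8871
  x_2 = -0.7663 - 0.1*-10.7279 = 0.3065
  y_2 = -0.9073 - 0.1*-10.8871 = 0.1815
f(0.3065, 0.1815) = 7*0.3065^2 + 6*0.1815^2 = 0.8552


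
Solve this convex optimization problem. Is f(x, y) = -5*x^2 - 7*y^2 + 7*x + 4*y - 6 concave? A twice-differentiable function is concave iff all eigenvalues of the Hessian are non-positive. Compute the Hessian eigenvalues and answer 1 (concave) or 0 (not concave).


The Hessian of f(x,y) = -5*x^2 - 7*y^2 + 7*x + 4*y - 6 is:
H = [[-10, 0], [0, -14]]
Trace = -10 - 14 = -24
Determinant = -10*-14 - (0)^2 = 140
Discriminant = (-24)^2 - 4*140 = 16.0
Eigenvalues: lambda_1 = -14.0, lambda_2 = -10.0
The function is concave.

1


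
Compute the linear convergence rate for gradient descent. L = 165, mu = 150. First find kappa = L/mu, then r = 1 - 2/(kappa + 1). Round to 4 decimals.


Step 1: Compute the condition number.
kappa = L/mu = 165/150 = 1.1
Step 2: Compute the convergence rate.
r = 1 - 2/(kappa + 1) = 1 - 2*mu/(L + mu) = (L - mu)/(L + mu) = 15/315 = 0.0476


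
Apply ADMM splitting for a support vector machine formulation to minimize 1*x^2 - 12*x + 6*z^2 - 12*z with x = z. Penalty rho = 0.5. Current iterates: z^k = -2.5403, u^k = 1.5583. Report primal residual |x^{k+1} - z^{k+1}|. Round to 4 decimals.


ADMM iteration with rho = 0.5, z^k = -2.5403, u^k = 1.5583
Step 1: x-update.
Minimize 1*x^2 - 12*x + (0.5/2)*(x + 2.5403 + 1.5583)^2
FOC: (2*1 + 0.5)*x = 12 + 0.5*(-2.5403 - 1.5583)
x^{k+1} = 3.9803
Step 2: z-update.
Minimize 6*z^2 - 12*z + (0.5/2)*(3.9803 - z + 1.5583)^2
FOC: (2*6 + 0.5)*z = 12 + 0.5*(3.9803 + 1.5583)
z^{k+1} = 1.1815
Step 3: u-update.
u^{k+1} = 1.5583 + 3.9803 - 1.1815 = 4.357
Step 4: Primal residual = |3.9803 - 1.1815| = 2.7987


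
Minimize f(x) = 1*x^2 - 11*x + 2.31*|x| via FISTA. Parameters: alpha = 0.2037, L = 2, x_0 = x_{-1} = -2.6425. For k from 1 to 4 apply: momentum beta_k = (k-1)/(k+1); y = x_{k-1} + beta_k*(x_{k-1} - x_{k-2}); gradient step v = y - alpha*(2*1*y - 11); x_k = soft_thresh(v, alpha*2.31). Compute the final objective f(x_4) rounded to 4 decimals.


FISTA on f(x) = 1*x^2 - 11*x + 2.31*|x|
L = 2, alpha = 0.2037
Iteration 1: beta = 0.0, y = -2.6425 + 0.0*(-2.6425 + 2.6425) = -2.6425
  grad(y) = -16.285, v = y - alpha*grad = 0.6748
  prox(v) = soft_thresh(0.6748, 0.4705) = 0.2042
Iteration 2: beta = 0.3333, y = 0.2042 + 0.3333*(0.2042 + 2.6425) = 1.1531
  grad(y) = -8.6938, v = y - alpha*grad = 2.924
  prox(v) = soft_thresh(2.924, 0.4705) = 2.4535
Iteration 3: beta = 0.5, y = 2.4535 + 0.5*(2.4535 - 0.2042) = 3.5781
  grad(y) = -3.8437, v = y - alpha*grad = 4.3611
  prox(v) = soft_thresh(4.3611, 0.4705) = 3.8906
Iteration 4: beta = 0.6, y = 3.8906 + 0.6*(3.8906 - 2.4535) = 4.7528
  grad(y) = -1.4944, v = y - alpha*grad = 5.0572
  prox(v) = soft_thresh(5.0572, 0.4705) = 4.5867
f(x_4) = 1*4.5867^2 - 11*4.5867 + 2.31*|4.5867| = -18.8206


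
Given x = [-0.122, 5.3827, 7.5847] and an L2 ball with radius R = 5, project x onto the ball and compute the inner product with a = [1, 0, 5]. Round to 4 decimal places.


Step 1: Compute ||x|| (intermediates to 6 decimals).
||x|| = sqrt((-0.122)^2 + 5.3827^2 + 7.5847^2) = 9.301399
Step 2: Project.
Since ||x|| > R, scale = R/||x|| = 5/9.301399 = 0.537554, proj(x) = scale * x
proj(x) = [-0.065582, 2.893492, 4.077186]
Step 3: Dot product.
a^T * proj(x) = 1*(-0.065582) + 0*2.893492 + 5*4.077186 = 20.3203


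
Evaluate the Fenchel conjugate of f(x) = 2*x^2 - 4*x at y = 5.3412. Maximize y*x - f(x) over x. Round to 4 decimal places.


f*(y) = sup_x {y*x - a*x^2 - b*x} = sup_x {(y-b)*x - a*x^2}
FOC: (y - b) - 2a*x = 0 => x* = (y - b)/(2a)
x* = (5.3412 + 4)/(2*2) = 2.3353
f*(5.3412) = (y-b)^2/(4a) = (5.3412 + 4)^2/(4*2)
= 87.258/8 = 10.9073


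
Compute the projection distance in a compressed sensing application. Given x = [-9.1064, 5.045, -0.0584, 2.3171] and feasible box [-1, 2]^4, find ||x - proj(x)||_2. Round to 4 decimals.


Project each component onto [-1, 2].
clip(-9.1064) = -1.0, clip(5.045) = 2.0, clip(-0.0584) = -0.0584, clip(2.3171) = 2.0
Projection = [-1.0, 2.0, -0.0584, 2.0]
Squared diffs: [65.7137, 9.272, 0.0, 0.1006]
Distance = sqrt(75.0863) = 8.6652


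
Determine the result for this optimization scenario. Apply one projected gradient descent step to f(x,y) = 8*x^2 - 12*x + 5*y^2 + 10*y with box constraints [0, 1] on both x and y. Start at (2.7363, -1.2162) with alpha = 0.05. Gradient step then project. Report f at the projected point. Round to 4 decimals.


Step 1: Compute gradient at (2.7363, -1.2162).
grad_x = 2*8*2.7363 - 12 = 31.7808
grad_y = 2*5*-1.2162 + 10 = -2.162
Step 2: Gradient step.
x_raw = 2.7363 - 0.05*31.7808 = 1.1473
y_raw = -1.2162 - 0.05*-2.162 = -1.1081
Step 3: Project onto [0, 1].
x_proj = clip(1.1473) = 1.0
y_proj = clip(-1.1081) = 0.0
Step 4: Evaluate f.
f(1.0, 0.0) = -4.0


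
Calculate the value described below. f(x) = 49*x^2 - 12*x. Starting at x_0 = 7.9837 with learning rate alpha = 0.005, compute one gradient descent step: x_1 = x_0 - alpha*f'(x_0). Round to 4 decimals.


We compute the gradient at x_0 and apply the update.
f'(x) = 98*x - 12
f'(7.9837) = 98*7.9837 - 12 = 770.4026
x_1 = 7.9837 - 0.005*770.4026 = 4.1317


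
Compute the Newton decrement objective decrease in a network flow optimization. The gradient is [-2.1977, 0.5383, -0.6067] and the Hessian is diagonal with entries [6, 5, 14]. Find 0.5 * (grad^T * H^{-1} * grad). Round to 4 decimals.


Step 1: H is diagonal, so H^(-1) * g = [-0.3663, 0.1077, -0.0433].
Step 2: g^T H^(-1) g = sum_i g_i^2 / H_ii
  = (-2.1977)^2/6 + (0.5383)^2/5 + (-0.6067)^2/14
  = 0.805 + 0.058 + 0.0263 = 0.8892
Step 3: Objective decrease = 0.5 * g^T H^(-1) g = 0.4446


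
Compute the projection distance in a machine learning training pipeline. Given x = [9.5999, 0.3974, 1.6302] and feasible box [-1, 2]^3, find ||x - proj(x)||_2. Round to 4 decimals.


Project each component onto [-1, 2].
clip(9.5999) = 2.0, clip(0.3974) = 0.3974, clip(1.6302) = 1.6302
Projection = [2.0, 0.3974, 1.6302]
Squared diffs: [57.7585, 0.0, 0.0]
Distance = sqrt(57.7585) = 7.5999


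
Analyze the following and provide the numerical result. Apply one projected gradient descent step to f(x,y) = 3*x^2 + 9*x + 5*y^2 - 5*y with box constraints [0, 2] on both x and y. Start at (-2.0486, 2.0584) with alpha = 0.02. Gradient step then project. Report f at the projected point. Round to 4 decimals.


Step 1: Compute gradient at (-2.0486, 2.0584).
grad_x = 2*3*-2.0486 + 9 = -3.2916
grad_y = 2*5*2.0584 - 5 = 15.584
Step 2: Gradient step.
x_raw = -2.0486 - 0.02*-3.2916 = -1.9828
y_raw = 2.0584 - 0.02*15.584 = 1.7467
Step 3: Project onto [0, 2].
x_proj = clip(-1.9828) = 0.0
y_proj = clip(1.7467) = 1.7467
Step 4: Evaluate f.
f(0.0, 1.7467) = 6.5216


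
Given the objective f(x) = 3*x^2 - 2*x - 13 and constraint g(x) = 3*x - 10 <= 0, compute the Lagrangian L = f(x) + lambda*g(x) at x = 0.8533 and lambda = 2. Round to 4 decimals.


Step 1: Evaluate f(x).
f(0.8533) = 3*0.8533^2 - 2*0.8533 - 13 = -12.5222
Step 2: Evaluate g(x).
g(0.8533) = 3*0.8533 - 10 = -7.4401
Step 3: Compute Lagrangian.
L = -12.5222 + 2*-7.4401 = -27.4024


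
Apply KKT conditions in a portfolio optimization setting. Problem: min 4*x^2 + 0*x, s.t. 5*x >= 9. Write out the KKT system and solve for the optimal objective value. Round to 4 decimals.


Step 1: Try lambda = 0 (constraint inactive).
x_unc = 0/(2*4) = 0.0
Check: 5*0.0 = 0.0 < 9 -- violated!
Step 2: Constraint must be active: 5*x = 9
x* = 9/5 = 1.8
lambda = (2*4*1.8 + 0)/5 = 2.88
Step 3: Compute optimal value.
f(x*) = 4*1.8^2 + 0*1.8 = 12.96


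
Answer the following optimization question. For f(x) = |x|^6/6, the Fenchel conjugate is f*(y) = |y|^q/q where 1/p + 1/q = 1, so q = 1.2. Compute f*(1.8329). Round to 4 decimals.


The conjugate exponent q satisfies 1/p + 1/q = 1.
p = 6, so q = 6/(6 - 1) = 1.2
|y|^q = 1.8329^1.2 = 2.069
f*(1.8329) = 2.069 / 1.2 = 1.7242


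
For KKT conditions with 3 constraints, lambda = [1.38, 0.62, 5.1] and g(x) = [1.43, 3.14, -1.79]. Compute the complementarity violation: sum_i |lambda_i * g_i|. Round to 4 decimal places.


KKT complementary slackness check:
lambda_1 * g_1 = 1.38 * 1.43 = 1.9734
lambda_2 * g_2 = 0.62 * 3.14 = 1.9468
lambda_3 * g_3 = 5.1 * -1.79 = -9.129
Total violation = 1.9734 + 1.9468 + 9.129 = 13.0492


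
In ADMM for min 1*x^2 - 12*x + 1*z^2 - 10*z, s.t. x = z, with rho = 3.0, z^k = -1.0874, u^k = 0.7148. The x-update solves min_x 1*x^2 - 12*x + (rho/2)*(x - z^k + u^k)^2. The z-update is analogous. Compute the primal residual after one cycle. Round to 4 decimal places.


ADMM iteration with rho = 3.0, z^k = -1.0874, u^k = 0.7148
Step 1: x-update.
Minimize 1*x^2 - 12*x + (3.0/2)*(x + 1.0874 + 0.7148)^2
FOC: (2*1 + 3.0)*x = 12 + 3.0*(-1.0874 - 0.7148)
x^{k+1} = 1.3187
Step 2: z-update.
Minimize 1*z^2 - 10*z + (3.0/2)*(1.3187 - z + 0.7148)^2
FOC: (2*1 + 3.0)*z = 10 + 3.0*(1.3187 + 0.7148)
z^{k+1} = 3.2201
Step 3: u-update.
u^{k+1} = 0.7148 + 1.3187 - 3.2201 = -1.1866
Step 4: Primal residual = |1.3187 - 3.2201| = 1.9014


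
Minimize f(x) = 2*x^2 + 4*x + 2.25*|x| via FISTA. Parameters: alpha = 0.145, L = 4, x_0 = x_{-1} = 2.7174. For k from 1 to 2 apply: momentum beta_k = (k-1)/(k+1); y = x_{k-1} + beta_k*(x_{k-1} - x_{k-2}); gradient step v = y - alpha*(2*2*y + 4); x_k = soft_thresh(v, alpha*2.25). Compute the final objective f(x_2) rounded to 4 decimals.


FISTA on f(x) = 2*x^2 + 4*x + 2.25*|x|
L = 4, alpha = 0.145
Iteration 1: beta = 0.0, y = 2.7174 + 0.0*(2.7174 - 2.7174) = 2.7174
  grad(y) = 14.8696, v = y - alpha*grad = 0.5613
  prox(v) = soft_thresh(0.5613, 0.3263) = 0.2351
Iteration 2: beta = 0.3333, y = 0.2351 + 0.3333*(0.2351 - 2.7174) = -0.5924
  grad(y) = 1.6304, v = y - alpha*grad = -0.8288
  prox(v) = soft_thresh(-0.8288, 0.3263) = -0.5026
f(x_2) = 2*(-0.5026)^2 + 4*(-0.5026) + 2.25*|-0.5026| = -0.3743


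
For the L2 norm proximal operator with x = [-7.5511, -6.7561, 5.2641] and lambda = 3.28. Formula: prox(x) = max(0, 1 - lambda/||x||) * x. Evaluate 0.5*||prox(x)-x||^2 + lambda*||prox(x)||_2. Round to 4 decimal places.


Step 1: Compute ||x||.
||x|| = 11.4182
Step 2: Compute scaling factor.
scale = max(0, 1 - 3.28/11.4182) = 0.7127
Step 3: prox(x) = [-5.382, -4.8153, 3.7519]
||prox(x)|| = 8.1382
Step 4: Proximal objective.
0.5*||prox-x||^2 = 5.3792
lambda*||prox|| = 26.6933
Total = 32.0724


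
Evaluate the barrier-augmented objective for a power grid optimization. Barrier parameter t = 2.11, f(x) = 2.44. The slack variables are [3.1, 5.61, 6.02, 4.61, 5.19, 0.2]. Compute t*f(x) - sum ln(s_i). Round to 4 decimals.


Step 1: Compute log-barrier.
ln values: [1.1314, 1.7246, 1.7951, 1.5282, 1.6467, -1.6094]
phi = -(1.1314 + 1.7246 + 1.7951 + 1.5282 + 1.6467 - 1.6094) = -6.2166
Step 2: Compute augmented objective.
t*f(x) = 2.11*2.44 = 5.1484
Total = 5.1484 - 6.2166 = -1.0682


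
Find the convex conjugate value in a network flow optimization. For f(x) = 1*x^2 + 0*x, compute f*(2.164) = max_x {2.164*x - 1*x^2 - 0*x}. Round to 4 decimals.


f*(y) = sup_x {y*x - a*x^2 - b*x} = sup_x {(y-b)*x - a*x^2}
FOC: (y - b) - 2a*x = 0 => x* = (y - b)/(2a)
x* = (2.164 - 0)/(2*1) = 1.082
f*(2.164) = (y-b)^2/(4a) = (2.164 - 0)^2/(4*1)
= 4.6829/4 = 1.1707


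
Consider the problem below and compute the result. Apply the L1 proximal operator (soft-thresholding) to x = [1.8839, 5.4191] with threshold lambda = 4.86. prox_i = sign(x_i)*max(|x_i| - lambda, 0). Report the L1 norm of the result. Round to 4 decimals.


Soft-thresholding with lambda = 4.86:
prox(1.8839) = sign(1.8839)*max(|1.8839| - 4.86, 0) = 0.0
prox(5.4191) = sign(5.4191)*max(|5.4191| - 4.86, 0) = 0.5591
prox(x) = [0.0, 0.5591]
||prox(x)||_1 = 0.0 + 0.5591 = 0.5591


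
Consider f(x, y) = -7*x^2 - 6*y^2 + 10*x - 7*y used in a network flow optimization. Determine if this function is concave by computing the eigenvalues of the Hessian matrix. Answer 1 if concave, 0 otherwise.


The Hessian of f(x,y) = -7*x^2 - 6*y^2 + 10*x - 7*y is:
H = [[-14, 0], [0, -12]]
Trace = -14 - 12 = -26
Determinant = -14*-12 - (0)^2 = 168
Discriminant = (-26)^2 - 4*168 = 4.0
Eigenvalues: lambda_1 = -14.0, lambda_2 = -12.0
The function is concave.

1


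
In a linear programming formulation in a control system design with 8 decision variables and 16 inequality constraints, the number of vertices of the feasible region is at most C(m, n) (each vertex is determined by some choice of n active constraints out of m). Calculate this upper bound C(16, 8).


Each vertex corresponds to some choice of n active constraints out of m, so the number of vertices is at most C(m, n) = m! / (n!(m-n)!).
m = 16, n = 8
Numerator: 16 * 15 * 14 * 13 * 12 * 11 * 10 * 9
Denominator: 8! = 40320
C(16, 8) = 12870


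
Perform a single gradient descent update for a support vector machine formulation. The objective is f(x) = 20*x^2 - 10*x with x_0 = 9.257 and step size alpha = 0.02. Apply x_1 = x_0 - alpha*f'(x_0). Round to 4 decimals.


We compute the gradient at x_0 and apply the update.
f'(x) = 40*x - 10
f'(9.257) = 40*9.257 - 10 = 360.28
x_1 = 9.257 - 0.02*360.28 = 2.0514


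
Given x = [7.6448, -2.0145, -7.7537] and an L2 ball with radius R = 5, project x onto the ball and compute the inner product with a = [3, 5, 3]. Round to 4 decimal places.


Step 1: Compute ||x|| (intermediates to 6 decimals).
||x|| = sqrt(7.6448^2 + (-2.0145)^2 + (-7.7537)^2) = 11.073439
Step 2: Project.
Since ||x|| > R, scale = R/||x|| = 5/11.073439 = 0.451531, proj(x) = scale * x
proj(x) = [3.451864, -0.909609, -3.501036]
Step 3: Dot product.
a^T * proj(x) = 3*3.451864 + 5*(-0.909609) + 3*(-3.501036) = -4.6956


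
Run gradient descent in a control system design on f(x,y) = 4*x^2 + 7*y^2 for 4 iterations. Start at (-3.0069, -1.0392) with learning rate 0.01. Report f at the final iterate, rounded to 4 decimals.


Gradient descent on f(x,y) = 4*x^2 + 7*y^2.
Starting point: (-3.0069, -1.0392), alpha = 0.01
Step 1: grad_x = 2*4*-3.0069 = -24.0552, grad_y = 2*7*-1.0392 = -14.5488
  x_1 = -3.0069 - 0.01*-24.0552 = -2.7663
  y_1 = -1.0392 - 0.01*-14.5488 = -0.8937
Step 2: grad_x = 2*4*-2.7663 = -22.1308, grad_y = 2*7*-0.8937 = -12.512
  x_2 = -2.7663 - 0.01*-22.1308 = -2.545
  y_2 = -0.8937 - 0.01*-12.512 = -0.7686
Step 3: grad_x = 2*4*-2.545 = -20.3603, grad_y = 2*7*-0.7686 = -10.7603
  x_3 = -2.545 - 0.01*-20.3603 = -2.3414
  y_3 = -0.7686 - 0.01*-10.7603 = -0.661
Step 4: grad_x = 2*4*-2.3414 = -18.7315, grad_y = 2*7*-0.661 = -9.2539
  x_4 = -2.3414 - 0.01*-18.7315 = -2.1541
  y_4 = -0.661 - 0.01*-9.2539 = -0.5685
f(-2.1541, -0.5685) = 4*(-2.1541)^2 + 7*(-0.5685)^2 = 20.8229


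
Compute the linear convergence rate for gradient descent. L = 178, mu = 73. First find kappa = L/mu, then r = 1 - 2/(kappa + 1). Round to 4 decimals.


Step 1: Compute the condition number.
kappa = L/mu = 178/73 = 2.4384
Step 2: Compute the convergence rate.
r = 1 - 2/(kappa + 1) = 1 - 2*mu/(L + mu) = (L - mu)/(L + mu) = 105/251 = 0.4183


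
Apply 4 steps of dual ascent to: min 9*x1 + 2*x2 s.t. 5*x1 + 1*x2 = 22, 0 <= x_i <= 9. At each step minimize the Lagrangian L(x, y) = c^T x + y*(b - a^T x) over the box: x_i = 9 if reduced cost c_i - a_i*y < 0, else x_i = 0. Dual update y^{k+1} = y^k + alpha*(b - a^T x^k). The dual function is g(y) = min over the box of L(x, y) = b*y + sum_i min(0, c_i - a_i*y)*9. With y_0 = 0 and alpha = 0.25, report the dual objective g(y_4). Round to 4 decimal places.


Dual ascent for LP: min 9*x1 + 2*x2, 5*x1 + 1*x2 = 22, 0 <= x_i <= 9
Step 1: y^k = 0.0, reduced costs: (9.0, 2.0)
  x^k = (0.0, 0.0), subgradient = b - a^T x = 22.0
  y^{k+1} = 0.0 + 0.25*22.0 = 5.5
Step 2: y^k = 5.5, reduced costs: (-18.5, -3.5)
  x^k = (9.0, 9.0), subgradient = b - a^T x = -32.0
  y^{k+1} = 5.5 + 0.25*-32.0 = -2.5
Step 3: y^k = -2.5, reduced costs: (21.5, 4.5)
  x^k = (0.0, 0.0), subgradient = b - a^T x = 22.0
  y^{k+1} = -2.5 + 0.25*22.0 = 3.0
Step 4: y^k = 3.0, reduced costs: (-6.0, -1.0)
  x^k = (9.0, 9.0), subgradient = b - a^T x = -32.0
  y^{k+1} = 3.0 + 0.25*-32.0 = -5.0
Dual objective at y_4 = -5.0: reduced costs (34.0, 7.0), box minimizer x = (0.0, 0.0)
g(y_4) = b*y + (c1 - a1*y)*x1 + (c2 - a2*y)*x2 = 22*(-5.0) + 34.0*0.0 + 7.0*0.0 = -110.0 + 0.0 + 0.0 = -110.0


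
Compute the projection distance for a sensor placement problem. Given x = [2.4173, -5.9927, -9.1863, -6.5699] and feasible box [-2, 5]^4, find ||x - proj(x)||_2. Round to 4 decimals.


Project each component onto [-2, 5].
clip(2.4173) = 2.4173, clip(-5.9927) = -2.0, clip(-9.1863) = -2.0, clip(-6.5699) = -2.0
Projection = [2.4173, -2.0, -2.0, -2.0]
Squared diffs: [0.0, 15.9417, 51.6429, 20.884]
Distance = sqrt(88.4686) = 9.4058


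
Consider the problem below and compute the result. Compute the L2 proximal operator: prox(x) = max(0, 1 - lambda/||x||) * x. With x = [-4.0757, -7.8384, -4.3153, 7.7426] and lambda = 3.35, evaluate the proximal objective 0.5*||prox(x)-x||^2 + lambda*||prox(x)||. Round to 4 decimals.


Step 1: Compute ||x||.
||x|| = 12.5149
Step 2: Compute scaling factor.
scale = max(0, 1 - 3.35/12.5149) = 0.7323
Step 3: prox(x) = [-2.9847, -5.7402, -3.1602, 5.67]
||prox(x)|| = 9.1649
Step 4: Proximal objective.
0.5*||prox-x||^2 = 5.6113
lambda*||prox|| = 30.7024
Total = 36.3135


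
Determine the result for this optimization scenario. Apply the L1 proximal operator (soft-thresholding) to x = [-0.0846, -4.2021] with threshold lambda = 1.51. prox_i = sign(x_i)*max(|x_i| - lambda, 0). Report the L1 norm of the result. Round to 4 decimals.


Soft-thresholding with lambda = 1.51:
prox(-0.0846) = sign(-0.0846)*max(|-0.0846| - 1.51, 0) = 0.0
prox(-4.2021) = sign(-4.2021)*max(|-4.2021| - 1.51, 0) = -2.6921
prox(x) = [0.0, -2.6921]
||prox(x)||_1 = 0.0 + 2.6921 = 2.6921


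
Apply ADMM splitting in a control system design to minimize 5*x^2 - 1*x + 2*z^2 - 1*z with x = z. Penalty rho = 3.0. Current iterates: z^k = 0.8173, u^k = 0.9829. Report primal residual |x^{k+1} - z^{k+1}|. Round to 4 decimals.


ADMM iteration with rho = 3.0, z^k = 0.8173, u^k = 0.9829
Step 1: x-update.
Minimize 5*x^2 - 1*x + (3.0/2)*(x - 0.8173 + 0.9829)^2
FOC: (2*5 + 3.0)*x = 1 + 3.0*(0.8173 - 0.9829)
x^{k+1} = 0.0387
Step 2: z-update.
Minimize 2*z^2 - 1*z + (3.0/2)*(0.0387 - z + 0.9829)^2
FOC: (2*2 + 3.0)*z = 1 + 3.0*(0.0387 + 0.9829)
z^{k+1} = 0.5807
Step 3: u-update.
u^{k+1} = 0.9829 + 0.0387 - 0.5807 = 0.4409
Step 4: Primal residual = |0.0387 - 0.5807| = 0.542


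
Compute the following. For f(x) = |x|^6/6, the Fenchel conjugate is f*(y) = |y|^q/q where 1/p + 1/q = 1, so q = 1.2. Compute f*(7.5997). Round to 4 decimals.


The conjugate exponent q satisfies 1/p + 1/q = 1.
p = 6, so q = 6/(6 - 1) = 1.2
|y|^q = 7.5997^1.2 = 11.4013
f*(7.5997) = 11.4013 / 1.2 = 9.5011


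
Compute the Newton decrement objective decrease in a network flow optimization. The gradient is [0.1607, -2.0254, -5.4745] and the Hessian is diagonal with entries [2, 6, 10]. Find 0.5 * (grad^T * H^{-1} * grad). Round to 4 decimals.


Step 1: H is diagonal, so H^(-1) * g = [0.0804, -0.3376, -0.5475].
Step 2: g^T H^(-1) g = sum_i g_i^2 / H_ii
  = (0.1607)^2/2 + (-2.0254)^2/6 + (-5.4745)^2/10
  = 0.0129 + 0.6837 + 2.997 = 3.6936
Step 3: Objective decrease = 0.5 * g^T H^(-1) g = 1.8468


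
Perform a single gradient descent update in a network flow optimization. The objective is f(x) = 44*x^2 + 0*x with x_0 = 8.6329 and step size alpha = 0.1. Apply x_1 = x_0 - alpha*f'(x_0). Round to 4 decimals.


We compute the gradient at x_0 and apply the update.
f'(x) = 88*x + 0
f'(8.6329) = 88*8.6329 + 0 = 759.6952
x_1 = 8.6329 - 0.1*759.6952 = -67.3366


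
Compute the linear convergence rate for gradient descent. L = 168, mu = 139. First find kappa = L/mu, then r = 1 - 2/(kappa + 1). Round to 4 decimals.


Step 1: Compute the condition number.
kappa = L/mu = 168/139 = 1.2086
Step 2: Compute the convergence rate.
r = 1 - 2/(kappa + 1) = 1 - 2*mu/(L + mu) = (L - mu)/(L + mu) = 29/307 = 0.0945


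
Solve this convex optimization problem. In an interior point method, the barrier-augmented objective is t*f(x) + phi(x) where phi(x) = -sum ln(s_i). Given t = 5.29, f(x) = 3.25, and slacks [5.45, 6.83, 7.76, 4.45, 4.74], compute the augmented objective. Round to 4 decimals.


Step 1: Compute log-barrier.
ln values: [1.6956, 1.9213, 2.049, 1.4929, 1.556]
phi = -(1.6956 + 1.9213 + 2.049 + 1.4929 + 1.556) = -8.7149
Step 2: Compute augmented objective.
t*f(x) = 5.29*3.25 = 17.1925
Total = 17.1925 - 8.7149 = 8.4776


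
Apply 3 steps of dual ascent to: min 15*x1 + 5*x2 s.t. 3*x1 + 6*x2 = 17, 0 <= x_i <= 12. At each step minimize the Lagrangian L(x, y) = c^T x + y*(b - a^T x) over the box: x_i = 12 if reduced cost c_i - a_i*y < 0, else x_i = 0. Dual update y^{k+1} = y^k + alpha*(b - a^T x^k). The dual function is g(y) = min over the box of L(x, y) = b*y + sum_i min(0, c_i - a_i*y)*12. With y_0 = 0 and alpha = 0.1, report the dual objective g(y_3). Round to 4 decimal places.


Dual ascent for LP: min 15*x1 + 5*x2, 3*x1 + 6*x2 = 17, 0 <= x_i <= 12
Step 1: y^k = 0.0, reduced costs: (15.0, 5.0)
  x^k = (0.0, 0.0), subgradient = b - a^T x = 17.0
  y^{k+1} = 0.0 + 0.1*17.0 = 1.7
Step 2: y^k = 1.7, reduced costs: (9.9, -5.2)
  x^k = (0.0, 12.0), subgradient = b - a^T x = -55.0
  y^{k+1} = 1.7 + 0.1*-55.0 = -3.8
Step 3: y^k = -3.8, reduced costs: (26.4, 27.8)
  x^k = (0.0, 0.0), subgradient = b - a^T x = 17.0
  y^{k+1} = -3.8 + 0.1*17.0 = -2.1
Dual objective at y_3 = -2.1: reduced costs (21.3, 17.6), box minimizer x = (0.0, 0.0)
g(y_3) = b*y + (c1 - a1*y)*x1 + (c2 - a2*y)*x2 = 17*(-2.1) + 21.3*0.0 + 17.6*0.0 = -35.7 + 0.0 + 0.0 = -35.7


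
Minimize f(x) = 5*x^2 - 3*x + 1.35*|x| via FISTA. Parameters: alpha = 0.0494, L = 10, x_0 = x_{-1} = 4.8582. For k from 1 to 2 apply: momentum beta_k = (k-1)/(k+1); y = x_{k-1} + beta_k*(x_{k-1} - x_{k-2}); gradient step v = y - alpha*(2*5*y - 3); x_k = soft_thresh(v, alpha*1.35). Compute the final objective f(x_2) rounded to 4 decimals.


FISTA on f(x) = 5*x^2 - 3*x + 1.35*|x|
L = 10, alpha = 0.0494
Iteration 1: beta = 0.0, y = 4.8582 + 0.0*(4.8582 - 4.8582) = 4.8582
  grad(y) = 45.582, v = y - alpha*grad = 2.6064
  prox(v) = soft_thresh(2.6064, 0.0667) = 2.5398
Iteration 2: beta = 0.3333, y = 2.5398 + 0.3333*(2.5398 - 4.8582) = 1.7669
  grad(y) = 14.6695, v = y - alpha*grad = 1.0423
  prox(v) = soft_thresh(1.0423, 0.0667) = 0.9756
f(x_2) = 5*0.9756^2 - 3*0.9756 + 1.35*|0.9756| = 3.1491


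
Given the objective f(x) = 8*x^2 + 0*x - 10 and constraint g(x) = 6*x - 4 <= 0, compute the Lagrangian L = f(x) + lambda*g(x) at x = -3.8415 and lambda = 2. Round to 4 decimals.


Step 1: Evaluate f(x).
f(-3.8415) = 8*(-3.8415)^2 + 0*(-3.8415) - 10 = 108.057
Step 2: Evaluate g(x).
g(-3.8415) = 6*-3.8415 - 4 = -27.049
Step 3: Compute Lagrangian.
L = 108.057 + 2*-27.049 = 53.959


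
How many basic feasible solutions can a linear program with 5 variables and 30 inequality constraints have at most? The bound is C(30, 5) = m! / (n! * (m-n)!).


Each vertex corresponds to some choice of n active constraints out of m, so the number of vertices is at most C(m, n) = m! / (n!(m-n)!).
m = 30, n = 5
Numerator: 30 * 29 * 28 * 27 * 26
Denominator: 5! = 120
C(30, 5) = 142506


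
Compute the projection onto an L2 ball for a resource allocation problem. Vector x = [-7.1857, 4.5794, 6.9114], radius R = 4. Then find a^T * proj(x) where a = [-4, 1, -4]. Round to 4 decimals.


Step 1: Compute ||x|| (intermediates to 6 decimals).
||x|| = sqrt((-7.1857)^2 + 4.5794^2 + 6.9114^2) = 10.971447
Step 2: Project.
Since ||x|| > R, scale = R/||x|| = 4/10.971447 = 0.364583, proj(x) = scale * x
proj(x) = [-2.619784, 1.669571, 2.519779]
Step 3: Dot product.
a^T * proj(x) = -4*(-2.619784) + 1*1.669571 - 4*2.519779 = 2.0696


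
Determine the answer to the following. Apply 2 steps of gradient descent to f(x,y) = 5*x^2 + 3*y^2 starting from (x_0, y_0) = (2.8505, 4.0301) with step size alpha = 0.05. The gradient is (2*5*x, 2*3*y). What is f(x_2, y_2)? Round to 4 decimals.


Gradient descent on f(x,y) = 5*x^2 + 3*y^2.
Starting point: (2.8505, 4.0301), alpha = 0.05
Step 1: grad_x = 2*5*2.8505 = 28.505, grad_y = 2*3*4.0301 = 24.1806
  x_1 = 2.8505 - 0.05*28.505 = 1.4253
  y_1 = 4.0301 - 0.05*24.1806 = 2.8211
Step 2: grad_x = 2*5*1.4253 = 14.2525, grad_y = 2*3*2.8211 = 16.9264
  x_2 = 1.4253 - 0.05*14.2525 = 0.7126
  y_2 = 2.8211 - 0.05*16.9264 = 1.9747
f(0.7126, 1.9747) = 5*0.7126^2 + 3*1.9747^2 = 14.2381


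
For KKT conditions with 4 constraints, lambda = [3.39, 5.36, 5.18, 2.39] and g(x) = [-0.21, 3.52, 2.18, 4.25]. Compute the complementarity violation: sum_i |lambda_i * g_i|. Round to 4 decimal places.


KKT complementary slackness check:
lambda_1 * g_1 = 3.39 * -0.21 = -0.7119
lambda_2 * g_2 = 5.36 * 3.52 = 18.8672
lambda_3 * g_3 = 5.18 * 2.18 = 11.2924
lambda_4 * g_4 = 2.39 * 4.25 = 10.1575
Total violation = 0.7119 + 18.8672 + 11.2924 + 10.1575 = 41.029


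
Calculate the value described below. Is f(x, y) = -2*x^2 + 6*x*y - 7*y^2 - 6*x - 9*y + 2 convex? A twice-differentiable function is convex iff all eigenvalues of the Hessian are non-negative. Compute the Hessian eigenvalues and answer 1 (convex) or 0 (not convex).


The Hessian of f(x,y) = -2*x^2 + 6*x*y - 7*y^2 - 6*x - 9*y + 2 is:
H = [[-4, 6], [6, -14]]
Trace = -4 - 14 = -18
Determinant = -4*-14 - (6)^2 = 20
Discriminant = (-18)^2 - 4*20 = 244.0
Eigenvalues: lambda_1 = -16.8102, lambda_2 = -1.1898
The function is not convex.

0


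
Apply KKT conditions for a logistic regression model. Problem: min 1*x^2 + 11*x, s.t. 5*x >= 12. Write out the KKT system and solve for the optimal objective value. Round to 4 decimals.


Step 1: Try lambda = 0 (constraint inactive).
x_unc = -11/(2*1) = -5.5
Check: 5*-5.5 = -27.5 < 12 -- violated!
Step 2: Constraint must be active: 5*x = 12
x* = 12/5 = 2.4
lambda = (2*1*2.4 + 11)/5 = 3.16
Step 3: Compute optimal value.
f(x*) = 1*2.4^2 + 11*2.4 = 32.16


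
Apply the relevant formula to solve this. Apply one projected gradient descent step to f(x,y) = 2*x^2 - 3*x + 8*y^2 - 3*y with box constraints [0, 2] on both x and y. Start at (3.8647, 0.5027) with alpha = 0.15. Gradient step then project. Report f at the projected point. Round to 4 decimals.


Step 1: Compute gradient at (3.8647, 0.5027).
grad_x = 2*2*3.8647 - 3 = 12.4588
grad_y = 2*8*0.5027 - 3 = 5.0432
Step 2: Gradient step.
x_raw = 3.8647 - 0.15*12.4588 = 1.9959
y_raw = 0.5027 - 0.15*5.0432 = -0.2538
Step 3: Project onto [0, 2].
x_proj = clip(1.9959) = 1.9959
y_proj = clip(-0.2538) = 0.0
Step 4: Evaluate f.
f(1.9959, 0.0) = 1.9794


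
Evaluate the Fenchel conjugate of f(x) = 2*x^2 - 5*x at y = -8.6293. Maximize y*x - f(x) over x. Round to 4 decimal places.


f*(y) = sup_x {y*x - a*x^2 - b*x} = sup_x {(y-b)*x - a*x^2}
FOC: (y - b) - 2a*x = 0 => x* = (y - b)/(2a)
x* = (-8.6293 + 5)/(2*2) = -0.9073
f*(-8.6293) = (y-b)^2/(4a) = (-8.6293 + 5)^2/(4*2)
= 13.1718/8 = 1.6465
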